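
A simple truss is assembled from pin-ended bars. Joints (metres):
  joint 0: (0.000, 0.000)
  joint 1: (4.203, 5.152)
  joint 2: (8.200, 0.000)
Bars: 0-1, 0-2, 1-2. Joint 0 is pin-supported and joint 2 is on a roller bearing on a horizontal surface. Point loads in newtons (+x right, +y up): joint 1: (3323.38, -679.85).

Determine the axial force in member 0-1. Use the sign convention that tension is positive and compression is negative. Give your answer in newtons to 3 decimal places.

N=3 nodes, M=3 members, R=3 reactions → 2N=6, M+R=6
member 0 (0-1): L=6.6489, (cx,cy)=(0.6321,0.7749)
member 1 (0-2): L=8.2000, (cx,cy)=(1.0000,0.0000)
member 2 (1-2): L=6.5207, (cx,cy)=(0.6130,-0.7901)
solve A·x = −loads:
  F[0-1] = +2267.0771 N (tension)
  F[0-2] = +1890.2892 N (tension)
  F[1-2] = -3083.8000 N (compression)
  Rx@0 = -3323.3800 N
  Ry@0 = -1756.6699 N
  Ry@2 = +2436.5199 N

2267.077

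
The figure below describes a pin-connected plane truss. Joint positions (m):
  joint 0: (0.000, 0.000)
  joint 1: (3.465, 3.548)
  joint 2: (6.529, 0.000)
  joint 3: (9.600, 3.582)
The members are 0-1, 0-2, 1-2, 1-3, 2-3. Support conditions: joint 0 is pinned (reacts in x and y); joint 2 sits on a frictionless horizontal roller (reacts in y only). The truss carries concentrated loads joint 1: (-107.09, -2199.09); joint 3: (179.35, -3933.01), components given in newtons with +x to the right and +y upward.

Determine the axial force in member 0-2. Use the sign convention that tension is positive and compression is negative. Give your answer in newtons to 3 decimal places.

-765.797

N=4 nodes, M=5 members, R=3 reactions → 2N=8, M+R=8
member 0 (0-1): L=4.9593, (cx,cy)=(0.6987,0.7154)
member 1 (0-2): L=6.5290, (cx,cy)=(1.0000,0.0000)
member 2 (1-2): L=4.6879, (cx,cy)=(0.6536,-0.7568)
member 3 (1-3): L=6.1351, (cx,cy)=(1.0000,0.0055)
member 4 (2-3): L=4.7182, (cx,cy)=(0.6509,0.7592)
solve A·x = −loads:
  F[0-1] = +1199.4698 N (tension)
  F[0-2] = -765.7965 N (compression)
  F[1-2] = -4013.3149 N (compression)
  F[1-3] = +3568.2945 N (tension)
  F[2-3] = -5206.6384 N (compression)
  Rx@0 = -72.2600 N
  Ry@0 = -858.1312 N
  Ry@2 = +6990.2312 N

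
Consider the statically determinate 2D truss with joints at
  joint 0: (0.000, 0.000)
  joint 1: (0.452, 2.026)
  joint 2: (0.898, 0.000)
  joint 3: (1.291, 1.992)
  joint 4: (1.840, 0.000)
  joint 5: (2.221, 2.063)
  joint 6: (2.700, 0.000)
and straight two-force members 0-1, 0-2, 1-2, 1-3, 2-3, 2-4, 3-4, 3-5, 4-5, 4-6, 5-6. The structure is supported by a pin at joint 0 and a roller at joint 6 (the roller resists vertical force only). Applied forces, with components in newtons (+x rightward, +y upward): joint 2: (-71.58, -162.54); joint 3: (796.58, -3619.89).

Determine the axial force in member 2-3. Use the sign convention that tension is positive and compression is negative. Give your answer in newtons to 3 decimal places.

-1297.374

N=7 nodes, M=11 members, R=3 reactions → 2N=14, M+R=14
member 0 (0-1): L=2.0758, (cx,cy)=(0.2177,0.9760)
member 1 (0-2): L=0.8980, (cx,cy)=(1.0000,0.0000)
member 2 (1-2): L=2.0745, (cx,cy)=(0.2150,-0.9766)
member 3 (1-3): L=0.8397, (cx,cy)=(0.9992,-0.0405)
member 4 (2-3): L=2.0304, (cx,cy)=(0.1936,0.9811)
member 5 (2-4): L=0.9420, (cx,cy)=(1.0000,0.0000)
member 6 (3-4): L=2.0663, (cx,cy)=(0.2657,-0.9641)
member 7 (3-5): L=0.9327, (cx,cy)=(0.9971,0.0761)
member 8 (4-5): L=2.0979, (cx,cy)=(0.1816,0.9834)
member 9 (4-6): L=0.8600, (cx,cy)=(1.0000,0.0000)
member 10 (5-6): L=2.1179, (cx,cy)=(0.2262,-0.9741)
solve A·x = −loads:
  F[0-1] = -1444.4876 N (compression)
  F[0-2] = +1039.5321 N (tension)
  F[1-2] = +1469.7473 N (tension)
  F[1-3] = -631.0314 N (compression)
  F[2-3] = -1297.3738 N (compression)
  F[2-4] = +1678.2112 N (tension)
  F[3-4] = -2540.5053 N (compression)
  F[3-5] = -1006.1275 N (compression)
  F[4-5] = +2490.6092 N (tension)
  F[4-6] = +550.8854 N (tension)
  F[5-6] = -2435.7168 N (compression)
  Rx@0 = -725.0000 N
  Ry@0 = +1409.8277 N
  Ry@6 = +2372.6023 N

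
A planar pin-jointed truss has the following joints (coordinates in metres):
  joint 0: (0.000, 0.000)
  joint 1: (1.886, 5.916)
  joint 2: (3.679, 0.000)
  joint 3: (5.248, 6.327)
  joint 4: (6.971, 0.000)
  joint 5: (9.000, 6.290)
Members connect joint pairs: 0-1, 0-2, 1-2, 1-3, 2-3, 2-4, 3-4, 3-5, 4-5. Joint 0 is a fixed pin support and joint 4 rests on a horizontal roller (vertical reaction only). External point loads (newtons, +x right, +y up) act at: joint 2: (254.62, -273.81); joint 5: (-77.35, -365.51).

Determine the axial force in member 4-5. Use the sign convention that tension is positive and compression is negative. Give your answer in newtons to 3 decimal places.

N=6 nodes, M=9 members, R=3 reactions → 2N=12, M+R=12
member 0 (0-1): L=6.2094, (cx,cy)=(0.3037,0.9528)
member 1 (0-2): L=3.6790, (cx,cy)=(1.0000,0.0000)
member 2 (1-2): L=6.1817, (cx,cy)=(0.2900,-0.9570)
member 3 (1-3): L=3.3870, (cx,cy)=(0.9926,0.1213)
member 4 (2-3): L=6.5186, (cx,cy)=(0.2407,0.9706)
member 5 (2-4): L=3.2920, (cx,cy)=(1.0000,0.0000)
member 6 (3-4): L=6.5574, (cx,cy)=(0.2628,-0.9649)
member 7 (3-5): L=3.7522, (cx,cy)=(1.0000,-0.0099)
member 8 (4-5): L=6.6092, (cx,cy)=(0.3070,0.9517)
solve A·x = −loads:
  F[0-1] = -97.3091 N (compression)
  F[0-2] = +206.8262 N (tension)
  F[1-2] = +89.7746 N (tension)
  F[1-3] = -56.0090 N (compression)
  F[2-3] = +193.5858 N (tension)
  F[2-4] = -68.3499 N (compression)
  F[3-4] = -188.1064 N (compression)
  F[3-5] = +40.4279 N (tension)
  F[4-5] = -383.6372 N (compression)
  Rx@0 = -177.2700 N
  Ry@0 = +92.7118 N
  Ry@4 = +546.6082 N

-383.637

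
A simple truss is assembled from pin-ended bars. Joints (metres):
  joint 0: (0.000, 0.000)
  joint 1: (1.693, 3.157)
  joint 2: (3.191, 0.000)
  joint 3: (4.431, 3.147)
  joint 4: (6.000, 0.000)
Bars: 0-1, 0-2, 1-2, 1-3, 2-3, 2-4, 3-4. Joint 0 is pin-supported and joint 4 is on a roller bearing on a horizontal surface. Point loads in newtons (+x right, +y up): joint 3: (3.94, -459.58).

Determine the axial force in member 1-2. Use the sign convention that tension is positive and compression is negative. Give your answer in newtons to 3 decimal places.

131.219

N=5 nodes, M=7 members, R=3 reactions → 2N=10, M+R=10
member 0 (0-1): L=3.5823, (cx,cy)=(0.4726,0.8813)
member 1 (0-2): L=3.1910, (cx,cy)=(1.0000,0.0000)
member 2 (1-2): L=3.4944, (cx,cy)=(0.4287,-0.9035)
member 3 (1-3): L=2.7380, (cx,cy)=(1.0000,-0.0037)
member 4 (2-3): L=3.3825, (cx,cy)=(0.3666,0.9304)
member 5 (2-4): L=2.8090, (cx,cy)=(1.0000,0.0000)
member 6 (3-4): L=3.5164, (cx,cy)=(0.4462,-0.8949)
solve A·x = −loads:
  F[0-1] = -134.0256 N (compression)
  F[0-2] = +67.2806 N (tension)
  F[1-2] = +131.2194 N (tension)
  F[1-3] = -119.5937 N (compression)
  F[2-3] = -127.4214 N (compression)
  F[2-4] = +170.2449 N (tension)
  F[3-4] = -381.5529 N (compression)
  Rx@0 = -3.9400 N
  Ry@0 = +118.1136 N
  Ry@4 = +341.4664 N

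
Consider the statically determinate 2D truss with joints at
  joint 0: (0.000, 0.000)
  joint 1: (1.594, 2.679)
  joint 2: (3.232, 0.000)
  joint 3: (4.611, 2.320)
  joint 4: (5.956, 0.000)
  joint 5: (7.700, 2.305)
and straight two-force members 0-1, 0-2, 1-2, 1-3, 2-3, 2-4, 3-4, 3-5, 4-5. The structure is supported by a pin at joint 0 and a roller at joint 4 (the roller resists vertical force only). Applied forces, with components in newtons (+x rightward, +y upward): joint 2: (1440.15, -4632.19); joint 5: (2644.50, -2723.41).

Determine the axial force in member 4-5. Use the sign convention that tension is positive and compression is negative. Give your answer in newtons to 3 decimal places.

-3386.558

N=6 nodes, M=9 members, R=3 reactions → 2N=12, M+R=12
member 0 (0-1): L=3.1174, (cx,cy)=(0.5113,0.8594)
member 1 (0-2): L=3.2320, (cx,cy)=(1.0000,0.0000)
member 2 (1-2): L=3.1401, (cx,cy)=(0.5216,-0.8532)
member 3 (1-3): L=3.0383, (cx,cy)=(0.9930,-0.1182)
member 4 (2-3): L=2.6989, (cx,cy)=(0.5109,0.8596)
member 5 (2-4): L=2.7240, (cx,cy)=(1.0000,0.0000)
member 6 (3-4): L=2.6817, (cx,cy)=(0.5016,-0.8651)
member 7 (3-5): L=3.0890, (cx,cy)=(1.0000,-0.0049)
member 8 (4-5): L=2.8904, (cx,cy)=(0.6034,0.7975)
solve A·x = −loads:
  F[0-1] = -346.3691 N (compression)
  F[0-2] = +4261.7594 N (tension)
  F[1-2] = +402.9095 N (tension)
  F[1-3] = -390.0166 N (compression)
  F[2-3] = +4988.8193 N (tension)
  F[2-4] = +482.7492 N (tension)
  F[3-4] = -5036.5826 N (compression)
  F[3-5] = +4687.9074 N (tension)
  F[4-5] = -3386.5583 N (compression)
  Rx@0 = -4084.6500 N
  Ry@0 = +297.6639 N
  Ry@4 = +7057.9361 N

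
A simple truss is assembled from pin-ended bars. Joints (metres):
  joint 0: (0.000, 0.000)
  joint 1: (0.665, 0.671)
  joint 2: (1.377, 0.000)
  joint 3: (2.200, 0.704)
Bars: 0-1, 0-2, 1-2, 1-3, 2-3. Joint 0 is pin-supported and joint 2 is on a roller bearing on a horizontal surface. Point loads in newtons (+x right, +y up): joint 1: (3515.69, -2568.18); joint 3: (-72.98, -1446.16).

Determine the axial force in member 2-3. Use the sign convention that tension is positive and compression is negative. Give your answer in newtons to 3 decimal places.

N=4 nodes, M=5 members, R=3 reactions → 2N=8, M+R=8
member 0 (0-1): L=0.9447, (cx,cy)=(0.7039,0.7103)
member 1 (0-2): L=1.3770, (cx,cy)=(1.0000,0.0000)
member 2 (1-2): L=0.9784, (cx,cy)=(0.7277,-0.6858)
member 3 (1-3): L=1.5354, (cx,cy)=(0.9998,0.0215)
member 4 (2-3): L=1.0830, (cx,cy)=(0.7599,0.6500)
solve A·x = −loads:
  F[0-1] = +1706.7607 N (tension)
  F[0-2] = +2241.2801 N (tension)
  F[1-2] = -5460.1097 N (compression)
  F[1-3] = +1659.7167 N (tension)
  F[2-3] = -2279.6355 N (compression)
  Rx@0 = -3442.7100 N
  Ry@0 = -1212.2699 N
  Ry@2 = +5226.6099 N

-2279.636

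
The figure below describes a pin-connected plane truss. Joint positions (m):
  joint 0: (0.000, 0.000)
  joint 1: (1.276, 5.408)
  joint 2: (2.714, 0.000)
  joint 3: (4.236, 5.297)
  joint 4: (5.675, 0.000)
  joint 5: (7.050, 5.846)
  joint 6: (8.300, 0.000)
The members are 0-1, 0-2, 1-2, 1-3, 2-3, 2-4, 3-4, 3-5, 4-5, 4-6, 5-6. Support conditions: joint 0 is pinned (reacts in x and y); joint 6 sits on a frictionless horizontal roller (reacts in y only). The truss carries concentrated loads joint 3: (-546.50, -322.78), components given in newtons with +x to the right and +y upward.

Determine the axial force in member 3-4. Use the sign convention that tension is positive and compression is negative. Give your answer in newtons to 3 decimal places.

N=7 nodes, M=11 members, R=3 reactions → 2N=14, M+R=14
member 0 (0-1): L=5.5565, (cx,cy)=(0.2296,0.9733)
member 1 (0-2): L=2.7140, (cx,cy)=(1.0000,0.0000)
member 2 (1-2): L=5.5959, (cx,cy)=(0.2570,-0.9664)
member 3 (1-3): L=2.9621, (cx,cy)=(0.9993,-0.0375)
member 4 (2-3): L=5.5113, (cx,cy)=(0.2762,0.9611)
member 5 (2-4): L=2.9610, (cx,cy)=(1.0000,0.0000)
member 6 (3-4): L=5.4890, (cx,cy)=(0.2622,-0.9650)
member 7 (3-5): L=2.8671, (cx,cy)=(0.9815,0.1915)
member 8 (4-5): L=6.0055, (cx,cy)=(0.2290,0.9734)
member 9 (4-6): L=2.6250, (cx,cy)=(1.0000,0.0000)
member 10 (5-6): L=5.9781, (cx,cy)=(0.2091,-0.9779)
solve A·x = −loads:
  F[0-1] = -520.7343 N (compression)
  F[0-2] = -426.9180 N (compression)
  F[1-2] = +534.3978 N (tension)
  F[1-3] = -257.0884 N (compression)
  F[2-3] = -537.3483 N (compression)
  F[2-4] = -141.1988 N (compression)
  F[3-4] = +208.2182 N (tension)
  F[3-5] = +88.2449 N (tension)
  F[4-5] = -206.4187 N (compression)
  F[4-6] = -39.3512 N (compression)
  F[5-6] = +188.1979 N (tension)
  Rx@0 = +546.5000 N
  Ry@0 = +506.8179 N
  Ry@6 = -184.0379 N

208.218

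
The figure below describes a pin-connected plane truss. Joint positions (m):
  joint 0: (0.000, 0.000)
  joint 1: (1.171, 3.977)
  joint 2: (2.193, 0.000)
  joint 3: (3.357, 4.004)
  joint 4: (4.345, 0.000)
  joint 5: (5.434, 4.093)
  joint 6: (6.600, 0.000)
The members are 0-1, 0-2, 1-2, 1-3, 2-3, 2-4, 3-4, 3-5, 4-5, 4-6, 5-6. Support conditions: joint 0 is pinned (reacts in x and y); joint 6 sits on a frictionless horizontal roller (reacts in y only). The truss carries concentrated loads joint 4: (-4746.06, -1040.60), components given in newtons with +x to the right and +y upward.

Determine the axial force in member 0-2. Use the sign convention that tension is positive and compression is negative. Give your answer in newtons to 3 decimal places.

-4641.374

N=7 nodes, M=11 members, R=3 reactions → 2N=14, M+R=14
member 0 (0-1): L=4.1458, (cx,cy)=(0.2825,0.9593)
member 1 (0-2): L=2.1930, (cx,cy)=(1.0000,0.0000)
member 2 (1-2): L=4.1062, (cx,cy)=(0.2489,-0.9685)
member 3 (1-3): L=2.1862, (cx,cy)=(0.9999,0.0124)
member 4 (2-3): L=4.1698, (cx,cy)=(0.2792,0.9602)
member 5 (2-4): L=2.1520, (cx,cy)=(1.0000,0.0000)
member 6 (3-4): L=4.1241, (cx,cy)=(0.2396,-0.9709)
member 7 (3-5): L=2.0789, (cx,cy)=(0.9991,0.0428)
member 8 (4-5): L=4.2354, (cx,cy)=(0.2571,0.9664)
member 9 (4-6): L=2.2550, (cx,cy)=(1.0000,0.0000)
member 10 (5-6): L=4.2558, (cx,cy)=(0.2740,-0.9617)
solve A·x = −loads:
  F[0-1] = -370.6300 N (compression)
  F[0-2] = -4641.3742 N (compression)
  F[1-2] = +364.5978 N (tension)
  F[1-3] = -195.4458 N (compression)
  F[2-3] = -367.7435 N (compression)
  F[2-4] = -4447.9725 N (compression)
  F[3-4] = +349.3522 N (tension)
  F[3-5] = -382.1313 N (compression)
  F[4-5] = +725.8234 N (tension)
  F[4-6] = +195.1581 N (tension)
  F[5-6] = -712.3175 N (compression)
  Rx@0 = +4746.0600 N
  Ry@0 = +355.5383 N
  Ry@6 = +685.0617 N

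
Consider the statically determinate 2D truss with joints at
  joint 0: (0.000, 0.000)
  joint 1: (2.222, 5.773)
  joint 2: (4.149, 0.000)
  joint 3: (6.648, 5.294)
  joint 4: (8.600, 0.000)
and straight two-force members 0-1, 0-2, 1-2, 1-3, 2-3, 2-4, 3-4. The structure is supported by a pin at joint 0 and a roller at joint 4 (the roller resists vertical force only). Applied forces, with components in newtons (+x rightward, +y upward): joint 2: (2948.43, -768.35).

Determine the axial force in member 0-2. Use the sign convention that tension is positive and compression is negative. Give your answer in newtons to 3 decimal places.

3101.490

N=5 nodes, M=7 members, R=3 reactions → 2N=10, M+R=10
member 0 (0-1): L=6.1859, (cx,cy)=(0.3592,0.9333)
member 1 (0-2): L=4.1490, (cx,cy)=(1.0000,0.0000)
member 2 (1-2): L=6.0861, (cx,cy)=(0.3166,-0.9486)
member 3 (1-3): L=4.4518, (cx,cy)=(0.9942,-0.1076)
member 4 (2-3): L=5.8542, (cx,cy)=(0.4269,0.9043)
member 5 (2-4): L=4.4510, (cx,cy)=(1.0000,0.0000)
member 6 (3-4): L=5.6424, (cx,cy)=(0.3460,-0.9383)
solve A·x = −loads:
  F[0-1] = -426.1049 N (compression)
  F[0-2] = +3101.4897 N (tension)
  F[1-2] = +453.0647 N (tension)
  F[1-3] = -298.2413 N (compression)
  F[2-3] = +374.4228 N (tension)
  F[2-4] = +136.6784 N (tension)
  F[3-4] = -395.0794 N (compression)
  Rx@0 = -2948.4300 N
  Ry@0 = +397.6658 N
  Ry@4 = +370.6842 N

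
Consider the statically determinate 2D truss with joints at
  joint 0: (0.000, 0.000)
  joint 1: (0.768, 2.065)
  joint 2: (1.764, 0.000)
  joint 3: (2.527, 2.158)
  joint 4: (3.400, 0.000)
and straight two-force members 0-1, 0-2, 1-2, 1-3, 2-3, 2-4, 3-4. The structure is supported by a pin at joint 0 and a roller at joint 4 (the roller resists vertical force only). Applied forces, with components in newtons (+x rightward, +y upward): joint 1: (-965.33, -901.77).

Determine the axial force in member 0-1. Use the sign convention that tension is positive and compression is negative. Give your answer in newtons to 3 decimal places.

-1370.323

N=5 nodes, M=7 members, R=3 reactions → 2N=10, M+R=10
member 0 (0-1): L=2.2032, (cx,cy)=(0.3486,0.9373)
member 1 (0-2): L=1.7640, (cx,cy)=(1.0000,0.0000)
member 2 (1-2): L=2.2926, (cx,cy)=(0.4344,-0.9007)
member 3 (1-3): L=1.7615, (cx,cy)=(0.9986,0.0528)
member 4 (2-3): L=2.2889, (cx,cy)=(0.3333,0.9428)
member 5 (2-4): L=1.6360, (cx,cy)=(1.0000,0.0000)
member 6 (3-4): L=2.3279, (cx,cy)=(0.3750,-0.9270)
solve A·x = −loads:
  F[0-1] = -1370.3228 N (compression)
  F[0-2] = -487.6555 N (compression)
  F[1-2] = +442.1312 N (tension)
  F[1-3] = +295.9925 N (tension)
  F[2-3] = -422.3883 N (compression)
  F[2-4] = -154.7783 N (compression)
  F[3-4] = +412.7235 N (tension)
  Rx@0 = +965.3300 N
  Ry@0 = +1284.3721 N
  Ry@4 = -382.6021 N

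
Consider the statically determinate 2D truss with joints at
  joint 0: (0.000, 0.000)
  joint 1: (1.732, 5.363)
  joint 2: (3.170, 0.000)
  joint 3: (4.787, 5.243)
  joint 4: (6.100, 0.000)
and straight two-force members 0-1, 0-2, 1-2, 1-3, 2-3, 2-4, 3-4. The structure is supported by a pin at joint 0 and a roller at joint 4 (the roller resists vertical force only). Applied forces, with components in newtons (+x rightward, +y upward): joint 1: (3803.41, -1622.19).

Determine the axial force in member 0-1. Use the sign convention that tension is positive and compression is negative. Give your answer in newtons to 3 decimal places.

2293.272

N=5 nodes, M=7 members, R=3 reactions → 2N=10, M+R=10
member 0 (0-1): L=5.6357, (cx,cy)=(0.3073,0.9516)
member 1 (0-2): L=3.1700, (cx,cy)=(1.0000,0.0000)
member 2 (1-2): L=5.5524, (cx,cy)=(0.2590,-0.9659)
member 3 (1-3): L=3.0574, (cx,cy)=(0.9992,-0.0392)
member 4 (2-3): L=5.4867, (cx,cy)=(0.2947,0.9556)
member 5 (2-4): L=2.9300, (cx,cy)=(1.0000,0.0000)
member 6 (3-4): L=5.4049, (cx,cy)=(0.2429,-0.9700)
solve A·x = −loads:
  F[0-1] = +2293.2720 N (tension)
  F[0-2] = +3098.6320 N (tension)
  F[1-2] = -3853.4400 N (compression)
  F[1-3] = -2102.2683 N (compression)
  F[2-3] = +3894.9574 N (tension)
  F[2-4] = +952.7524 N (tension)
  F[3-4] = -3921.9633 N (compression)
  Rx@0 = -3803.4100 N
  Ry@0 = -2182.2888 N
  Ry@4 = +3804.4788 N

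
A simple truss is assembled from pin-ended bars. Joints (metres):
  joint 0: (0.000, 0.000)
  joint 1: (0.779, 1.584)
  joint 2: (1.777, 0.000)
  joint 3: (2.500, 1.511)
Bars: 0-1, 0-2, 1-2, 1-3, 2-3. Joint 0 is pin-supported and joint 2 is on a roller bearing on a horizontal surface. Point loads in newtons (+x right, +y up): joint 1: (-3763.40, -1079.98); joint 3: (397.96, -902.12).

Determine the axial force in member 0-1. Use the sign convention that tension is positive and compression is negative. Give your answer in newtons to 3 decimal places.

N=4 nodes, M=5 members, R=3 reactions → 2N=8, M+R=8
member 0 (0-1): L=1.7652, (cx,cy)=(0.4413,0.8974)
member 1 (0-2): L=1.7770, (cx,cy)=(1.0000,0.0000)
member 2 (1-2): L=1.8722, (cx,cy)=(0.5331,-0.8461)
member 3 (1-3): L=1.7225, (cx,cy)=(0.9991,-0.0424)
member 4 (2-3): L=1.6751, (cx,cy)=(0.4316,0.9021)
solve A·x = −loads:
  F[0-1] = -3628.1855 N (compression)
  F[0-2] = -1764.2775 N (compression)
  F[1-2] = +2530.8661 N (tension)
  F[1-3] = +813.8444 N (tension)
  F[2-3] = -961.8389 N (compression)
  Rx@0 = +3365.4400 N
  Ry@0 = +3255.7655 N
  Ry@2 = -1273.6655 N

-3628.186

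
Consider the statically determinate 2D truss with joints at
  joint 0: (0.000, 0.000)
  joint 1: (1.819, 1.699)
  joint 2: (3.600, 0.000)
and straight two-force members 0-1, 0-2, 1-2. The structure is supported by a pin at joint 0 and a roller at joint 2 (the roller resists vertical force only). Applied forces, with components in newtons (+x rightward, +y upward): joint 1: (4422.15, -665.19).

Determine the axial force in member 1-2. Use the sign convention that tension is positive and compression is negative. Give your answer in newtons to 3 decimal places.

-3510.471

N=3 nodes, M=3 members, R=3 reactions → 2N=6, M+R=6
member 0 (0-1): L=2.4890, (cx,cy)=(0.7308,0.6826)
member 1 (0-2): L=3.6000, (cx,cy)=(1.0000,0.0000)
member 2 (1-2): L=2.4614, (cx,cy)=(0.7236,-0.6903)
solve A·x = −loads:
  F[0-1] = +2575.3738 N (tension)
  F[0-2] = +2540.0633 N (tension)
  F[1-2] = -3510.4711 N (compression)
  Rx@0 = -4422.1500 N
  Ry@0 = -1757.9249 N
  Ry@2 = +2423.1148 N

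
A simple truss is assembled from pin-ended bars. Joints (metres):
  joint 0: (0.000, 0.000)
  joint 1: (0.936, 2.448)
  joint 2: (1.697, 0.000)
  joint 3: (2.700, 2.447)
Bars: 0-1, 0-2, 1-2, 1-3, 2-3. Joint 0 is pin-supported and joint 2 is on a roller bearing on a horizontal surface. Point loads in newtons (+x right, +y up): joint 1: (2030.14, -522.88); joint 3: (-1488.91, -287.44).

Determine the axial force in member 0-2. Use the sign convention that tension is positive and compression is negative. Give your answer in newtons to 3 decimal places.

267.069

N=4 nodes, M=5 members, R=3 reactions → 2N=8, M+R=8
member 0 (0-1): L=2.6208, (cx,cy)=(0.3571,0.9341)
member 1 (0-2): L=1.6970, (cx,cy)=(1.0000,0.0000)
member 2 (1-2): L=2.5636, (cx,cy)=(0.2969,-0.9549)
member 3 (1-3): L=1.7640, (cx,cy)=(1.0000,-0.0006)
member 4 (2-3): L=2.6446, (cx,cy)=(0.3793,0.9253)
solve A·x = −loads:
  F[0-1] = +767.6622 N (tension)
  F[0-2] = +267.0691 N (tension)
  F[1-2] = -1297.6324 N (compression)
  F[1-3] = -1370.7730 N (compression)
  F[2-3] = -311.4891 N (compression)
  Rx@0 = -541.2300 N
  Ry@0 = -717.0363 N
  Ry@2 = +1527.3563 N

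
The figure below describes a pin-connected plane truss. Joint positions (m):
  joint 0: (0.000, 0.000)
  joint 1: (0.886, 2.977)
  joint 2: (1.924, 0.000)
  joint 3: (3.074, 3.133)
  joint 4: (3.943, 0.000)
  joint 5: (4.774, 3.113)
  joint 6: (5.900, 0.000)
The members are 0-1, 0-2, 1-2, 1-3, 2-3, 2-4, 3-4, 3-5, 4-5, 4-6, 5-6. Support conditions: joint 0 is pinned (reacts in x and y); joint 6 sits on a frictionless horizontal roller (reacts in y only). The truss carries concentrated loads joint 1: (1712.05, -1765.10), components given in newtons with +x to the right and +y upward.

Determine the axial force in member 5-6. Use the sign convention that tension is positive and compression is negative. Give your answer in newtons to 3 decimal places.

N=7 nodes, M=11 members, R=3 reactions → 2N=14, M+R=14
member 0 (0-1): L=3.1060, (cx,cy)=(0.2853,0.9585)
member 1 (0-2): L=1.9240, (cx,cy)=(1.0000,0.0000)
member 2 (1-2): L=3.1528, (cx,cy)=(0.3292,-0.9442)
member 3 (1-3): L=2.1936, (cx,cy)=(0.9975,0.0711)
member 4 (2-3): L=3.3374, (cx,cy)=(0.3446,0.9388)
member 5 (2-4): L=2.0190, (cx,cy)=(1.0000,0.0000)
member 6 (3-4): L=3.2513, (cx,cy)=(0.2673,-0.9636)
member 7 (3-5): L=1.7001, (cx,cy)=(0.9999,-0.0118)
member 8 (4-5): L=3.2220, (cx,cy)=(0.2579,0.9662)
member 9 (4-6): L=1.9570, (cx,cy)=(1.0000,0.0000)
member 10 (5-6): L=3.3104, (cx,cy)=(0.3401,-0.9404)
solve A·x = −loads:
  F[0-1] = -663.7529 N (compression)
  F[0-2] = +1901.3856 N (tension)
  F[1-2] = -1306.6654 N (compression)
  F[1-3] = -1474.9214 N (compression)
  F[2-3] = +1314.3091 N (tension)
  F[2-4] = +1018.3017 N (tension)
  F[3-4] = -1162.9082 N (compression)
  F[3-5] = -707.5297 N (compression)
  F[4-5] = +1159.8405 N (tension)
  F[4-6] = +408.3419 N (tension)
  F[5-6] = -1200.5051 N (compression)
  Rx@0 = -1712.0500 N
  Ry@0 = +636.1760 N
  Ry@6 = +1128.9240 N

-1200.505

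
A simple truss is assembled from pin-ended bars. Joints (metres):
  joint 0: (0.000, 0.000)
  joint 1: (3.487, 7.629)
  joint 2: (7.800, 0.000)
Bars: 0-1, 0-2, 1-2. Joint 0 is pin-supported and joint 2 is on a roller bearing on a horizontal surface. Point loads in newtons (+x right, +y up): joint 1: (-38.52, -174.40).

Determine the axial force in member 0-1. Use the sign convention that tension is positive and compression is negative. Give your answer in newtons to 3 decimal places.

N=3 nodes, M=3 members, R=3 reactions → 2N=6, M+R=6
member 0 (0-1): L=8.3881, (cx,cy)=(0.4157,0.9095)
member 1 (0-2): L=7.8000, (cx,cy)=(1.0000,0.0000)
member 2 (1-2): L=8.7638, (cx,cy)=(0.4921,-0.8705)
solve A·x = −loads:
  F[0-1] = -147.4546 N (compression)
  F[0-2] = +22.7778 N (tension)
  F[1-2] = -46.2831 N (compression)
  Rx@0 = +38.5200 N
  Ry@0 = +134.1098 N
  Ry@2 = +40.2902 N

-147.455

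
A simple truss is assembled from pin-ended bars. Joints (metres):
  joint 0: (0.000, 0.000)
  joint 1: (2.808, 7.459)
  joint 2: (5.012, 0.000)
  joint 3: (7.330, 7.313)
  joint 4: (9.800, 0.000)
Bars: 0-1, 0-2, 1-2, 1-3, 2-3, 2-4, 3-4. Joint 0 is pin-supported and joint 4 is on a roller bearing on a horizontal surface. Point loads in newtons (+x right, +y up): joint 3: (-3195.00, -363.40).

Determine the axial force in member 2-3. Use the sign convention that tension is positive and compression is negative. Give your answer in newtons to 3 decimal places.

N=5 nodes, M=7 members, R=3 reactions → 2N=10, M+R=10
member 0 (0-1): L=7.9700, (cx,cy)=(0.3523,0.9359)
member 1 (0-2): L=5.0120, (cx,cy)=(1.0000,0.0000)
member 2 (1-2): L=7.7778, (cx,cy)=(0.2834,-0.9590)
member 3 (1-3): L=4.5244, (cx,cy)=(0.9995,-0.0323)
member 4 (2-3): L=7.6716, (cx,cy)=(0.3022,0.9533)
member 5 (2-4): L=4.7880, (cx,cy)=(1.0000,0.0000)
member 6 (3-4): L=7.7189, (cx,cy)=(0.3200,-0.9474)
solve A·x = −loads:
  F[0-1] = -2645.4026 N (compression)
  F[0-2] = -2262.9733 N (compression)
  F[1-2] = +2638.1434 N (tension)
  F[1-3] = -1680.4735 N (compression)
  F[2-3] = -2654.0608 N (compression)
  F[2-4] = -713.4659 N (compression)
  F[3-4] = +2229.6139 N (tension)
  Rx@0 = +3195.0000 N
  Ry@0 = +2475.7789 N
  Ry@4 = -2112.3789 N

-2654.061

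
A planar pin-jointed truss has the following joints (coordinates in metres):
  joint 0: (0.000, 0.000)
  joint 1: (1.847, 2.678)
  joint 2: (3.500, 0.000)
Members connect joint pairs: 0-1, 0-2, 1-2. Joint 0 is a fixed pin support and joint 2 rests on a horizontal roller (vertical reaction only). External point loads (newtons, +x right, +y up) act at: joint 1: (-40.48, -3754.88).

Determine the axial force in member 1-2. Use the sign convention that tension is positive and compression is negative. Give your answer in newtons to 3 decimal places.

N=3 nodes, M=3 members, R=3 reactions → 2N=6, M+R=6
member 0 (0-1): L=3.2532, (cx,cy)=(0.5678,0.8232)
member 1 (0-2): L=3.5000, (cx,cy)=(1.0000,0.0000)
member 2 (1-2): L=3.1471, (cx,cy)=(0.5252,-0.8509)
solve A·x = −loads:
  F[0-1] = -2191.8777 N (compression)
  F[0-2] = +1203.9684 N (tension)
  F[1-2] = -2292.1847 N (compression)
  Rx@0 = +40.4800 N
  Ry@0 = +1804.3492 N
  Ry@2 = +1950.5308 N

-2292.185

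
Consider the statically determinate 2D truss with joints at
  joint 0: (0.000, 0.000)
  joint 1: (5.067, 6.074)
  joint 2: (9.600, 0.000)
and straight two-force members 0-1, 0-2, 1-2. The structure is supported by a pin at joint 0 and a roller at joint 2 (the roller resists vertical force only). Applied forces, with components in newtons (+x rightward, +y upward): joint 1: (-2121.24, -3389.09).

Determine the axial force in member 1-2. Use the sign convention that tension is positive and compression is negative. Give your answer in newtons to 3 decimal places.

N=3 nodes, M=3 members, R=3 reactions → 2N=6, M+R=6
member 0 (0-1): L=7.9100, (cx,cy)=(0.6406,0.7679)
member 1 (0-2): L=9.6000, (cx,cy)=(1.0000,0.0000)
member 2 (1-2): L=7.5790, (cx,cy)=(0.5981,-0.8014)
solve A·x = −loads:
  F[0-1] = -3831.8168 N (compression)
  F[0-2] = +333.3537 N (tension)
  F[1-2] = -557.3561 N (compression)
  Rx@0 = +2121.2400 N
  Ry@0 = +2942.4122 N
  Ry@2 = +446.6778 N

-557.356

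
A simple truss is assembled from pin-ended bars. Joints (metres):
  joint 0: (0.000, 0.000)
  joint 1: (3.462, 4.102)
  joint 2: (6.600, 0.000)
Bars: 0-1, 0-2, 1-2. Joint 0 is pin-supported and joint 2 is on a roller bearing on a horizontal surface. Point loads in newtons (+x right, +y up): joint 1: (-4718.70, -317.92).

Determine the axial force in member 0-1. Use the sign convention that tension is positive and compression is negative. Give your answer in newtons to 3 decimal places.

N=3 nodes, M=3 members, R=3 reactions → 2N=6, M+R=6
member 0 (0-1): L=5.3677, (cx,cy)=(0.6450,0.7642)
member 1 (0-2): L=6.6000, (cx,cy)=(1.0000,0.0000)
member 2 (1-2): L=5.1646, (cx,cy)=(0.6076,-0.7942)
solve A·x = −loads:
  F[0-1] = -4035.4335 N (compression)
  F[0-2] = -2115.9545 N (compression)
  F[1-2] = +3482.5148 N (tension)
  Rx@0 = +4718.7000 N
  Ry@0 = +3083.9001 N
  Ry@2 = -2765.9801 N

-4035.434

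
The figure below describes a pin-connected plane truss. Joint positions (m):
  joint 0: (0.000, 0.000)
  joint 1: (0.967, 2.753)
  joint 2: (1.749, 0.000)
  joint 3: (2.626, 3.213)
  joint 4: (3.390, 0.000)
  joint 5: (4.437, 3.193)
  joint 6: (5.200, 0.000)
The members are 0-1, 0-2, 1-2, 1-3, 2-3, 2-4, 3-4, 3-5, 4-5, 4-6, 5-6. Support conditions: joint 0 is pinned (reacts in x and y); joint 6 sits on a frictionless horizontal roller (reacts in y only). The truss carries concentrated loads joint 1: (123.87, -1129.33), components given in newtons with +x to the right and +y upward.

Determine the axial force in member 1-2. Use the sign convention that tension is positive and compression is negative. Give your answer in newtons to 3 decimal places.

N=7 nodes, M=11 members, R=3 reactions → 2N=14, M+R=14
member 0 (0-1): L=2.9179, (cx,cy)=(0.3314,0.9435)
member 1 (0-2): L=1.7490, (cx,cy)=(1.0000,0.0000)
member 2 (1-2): L=2.8619, (cx,cy)=(0.2732,-0.9619)
member 3 (1-3): L=1.7216, (cx,cy)=(0.9636,0.2672)
member 4 (2-3): L=3.3305, (cx,cy)=(0.2633,0.9647)
member 5 (2-4): L=1.6410, (cx,cy)=(1.0000,0.0000)
member 6 (3-4): L=3.3026, (cx,cy)=(0.2313,-0.9729)
member 7 (3-5): L=1.8111, (cx,cy)=(0.9999,-0.0110)
member 8 (4-5): L=3.3603, (cx,cy)=(0.3116,0.9502)
member 9 (4-6): L=1.8100, (cx,cy)=(1.0000,0.0000)
member 10 (5-6): L=3.2829, (cx,cy)=(0.2324,-0.9726)
solve A·x = −loads:
  F[0-1] = -904.8736 N (compression)
  F[0-2] = +423.7483 N (tension)
  F[1-2] = -378.8025 N (compression)
  F[1-3] = -332.3253 N (compression)
  F[2-3] = +377.7173 N (tension)
  F[2-4] = +220.7821 N (tension)
  F[3-4] = -281.5086 N (compression)
  F[3-5] = -155.6690 N (compression)
  F[4-5] = +288.2203 N (tension)
  F[4-6] = +65.8554 N (tension)
  F[5-6] = -283.3508 N (compression)
  Rx@0 = -123.8700 N
  Ry@0 = +853.7384 N
  Ry@6 = +275.5916 N

-378.802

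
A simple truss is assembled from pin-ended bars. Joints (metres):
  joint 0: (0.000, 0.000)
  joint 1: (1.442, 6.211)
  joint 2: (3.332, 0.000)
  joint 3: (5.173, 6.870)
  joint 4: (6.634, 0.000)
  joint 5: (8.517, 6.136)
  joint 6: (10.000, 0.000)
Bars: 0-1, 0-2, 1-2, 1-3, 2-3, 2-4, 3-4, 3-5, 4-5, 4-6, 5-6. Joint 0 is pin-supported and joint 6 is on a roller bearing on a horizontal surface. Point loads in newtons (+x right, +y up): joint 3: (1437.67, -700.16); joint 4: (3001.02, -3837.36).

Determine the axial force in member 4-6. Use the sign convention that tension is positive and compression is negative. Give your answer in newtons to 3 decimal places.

N=7 nodes, M=11 members, R=3 reactions → 2N=14, M+R=14
member 0 (0-1): L=6.3762, (cx,cy)=(0.2262,0.9741)
member 1 (0-2): L=3.3320, (cx,cy)=(1.0000,0.0000)
member 2 (1-2): L=6.4922, (cx,cy)=(0.2911,-0.9567)
member 3 (1-3): L=3.7888, (cx,cy)=(0.9848,0.1739)
member 4 (2-3): L=7.1124, (cx,cy)=(0.2588,0.9659)
member 5 (2-4): L=3.3020, (cx,cy)=(1.0000,0.0000)
member 6 (3-4): L=7.0236, (cx,cy)=(0.2080,-0.9781)
member 7 (3-5): L=3.4236, (cx,cy)=(0.9767,-0.2144)
member 8 (4-5): L=6.4184, (cx,cy)=(0.2934,0.9560)
member 9 (4-6): L=3.3660, (cx,cy)=(1.0000,0.0000)
member 10 (5-6): L=6.3127, (cx,cy)=(0.2349,-0.9720)
solve A·x = −loads:
  F[0-1] = -659.0174 N (compression)
  F[0-2] = +4587.7292 N (tension)
  F[1-2] = +610.6683 N (tension)
  F[1-3] = -331.8749 N (compression)
  F[2-3] = -604.8315 N (compression)
  F[2-4] = +4922.0630 N (tension)
  F[3-4] = +389.7695 N (tension)
  F[3-5] = -2049.7827 N (compression)
  F[4-5] = +3615.1930 N (tension)
  F[4-6] = +941.5157 N (tension)
  F[5-6] = -4007.7387 N (compression)
  Rx@0 = -4438.6900 N
  Ry@0 = +641.9433 N
  Ry@6 = +3895.5767 N

941.516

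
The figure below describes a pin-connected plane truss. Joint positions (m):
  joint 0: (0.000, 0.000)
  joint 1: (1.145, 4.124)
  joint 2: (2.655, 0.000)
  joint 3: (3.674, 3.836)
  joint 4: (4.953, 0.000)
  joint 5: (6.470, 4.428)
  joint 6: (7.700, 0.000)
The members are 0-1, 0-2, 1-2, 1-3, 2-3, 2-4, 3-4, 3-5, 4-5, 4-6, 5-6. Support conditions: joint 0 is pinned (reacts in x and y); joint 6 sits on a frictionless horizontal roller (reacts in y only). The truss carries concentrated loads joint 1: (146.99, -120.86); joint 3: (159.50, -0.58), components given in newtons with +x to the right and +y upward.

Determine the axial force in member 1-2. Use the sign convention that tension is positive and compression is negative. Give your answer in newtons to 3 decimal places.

N=7 nodes, M=11 members, R=3 reactions → 2N=14, M+R=14
member 0 (0-1): L=4.2800, (cx,cy)=(0.2675,0.9636)
member 1 (0-2): L=2.6550, (cx,cy)=(1.0000,0.0000)
member 2 (1-2): L=4.3918, (cx,cy)=(0.3438,-0.9390)
member 3 (1-3): L=2.5453, (cx,cy)=(0.9936,-0.1131)
member 4 (2-3): L=3.9690, (cx,cy)=(0.2567,0.9665)
member 5 (2-4): L=2.2980, (cx,cy)=(1.0000,0.0000)
member 6 (3-4): L=4.0436, (cx,cy)=(0.3163,-0.9487)
member 7 (3-5): L=2.8580, (cx,cy)=(0.9783,0.2071)
member 8 (4-5): L=4.6806, (cx,cy)=(0.3241,0.9460)
member 9 (4-6): L=2.7470, (cx,cy)=(1.0000,0.0000)
member 10 (5-6): L=4.5957, (cx,cy)=(0.2676,-0.9635)
solve A·x = −loads:
  F[0-1] = +57.0746 N (tension)
  F[0-2] = +291.2212 N (tension)
  F[1-2] = -178.7508 N (compression)
  F[1-3] = -70.7161 N (compression)
  F[2-3] = +173.6743 N (tension)
  F[2-4] = +185.1733 N (tension)
  F[3-4] = -212.3228 N (compression)
  F[3-5] = -120.6315 N (compression)
  F[4-5] = +212.9143 N (tension)
  F[4-6] = +49.0095 N (tension)
  F[5-6] = -183.1147 N (compression)
  Rx@0 = -306.4900 N
  Ry@0 = -54.9943 N
  Ry@6 = +176.4343 N

-178.751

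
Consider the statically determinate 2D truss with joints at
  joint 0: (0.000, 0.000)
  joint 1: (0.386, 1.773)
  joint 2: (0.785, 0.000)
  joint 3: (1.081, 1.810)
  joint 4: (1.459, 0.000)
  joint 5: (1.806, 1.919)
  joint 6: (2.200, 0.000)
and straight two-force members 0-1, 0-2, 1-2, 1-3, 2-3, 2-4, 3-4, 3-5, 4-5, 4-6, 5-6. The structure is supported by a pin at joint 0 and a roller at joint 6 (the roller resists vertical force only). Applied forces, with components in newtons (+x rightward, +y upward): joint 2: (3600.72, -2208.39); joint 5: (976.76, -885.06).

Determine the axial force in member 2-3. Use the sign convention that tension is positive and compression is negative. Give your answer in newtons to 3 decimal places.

1518.324

N=7 nodes, M=11 members, R=3 reactions → 2N=14, M+R=14
member 0 (0-1): L=1.8145, (cx,cy)=(0.2127,0.9771)
member 1 (0-2): L=0.7850, (cx,cy)=(1.0000,0.0000)
member 2 (1-2): L=1.8173, (cx,cy)=(0.2196,-0.9756)
member 3 (1-3): L=0.6960, (cx,cy)=(0.9986,0.0532)
member 4 (2-3): L=1.8340, (cx,cy)=(0.1614,0.9869)
member 5 (2-4): L=0.6740, (cx,cy)=(1.0000,0.0000)
member 6 (3-4): L=1.8490, (cx,cy)=(0.2044,-0.9789)
member 7 (3-5): L=0.7331, (cx,cy)=(0.9889,0.1487)
member 8 (4-5): L=1.9501, (cx,cy)=(0.1779,0.9840)
member 9 (4-6): L=0.7410, (cx,cy)=(1.0000,0.0000)
member 10 (5-6): L=1.9590, (cx,cy)=(0.2011,-0.9796)
solve A·x = −loads:
  F[0-1] = -743.9287 N (compression)
  F[0-2] = +4735.7338 N (tension)
  F[1-2] = +727.7263 N (tension)
  F[1-3] = -318.4775 N (compression)
  F[2-3] = +1518.3242 N (tension)
  F[2-4] = +1049.7417 N (tension)
  F[3-4] = -1478.2459 N (compression)
  F[3-5] = +231.7912 N (tension)
  F[4-5] = +1470.4938 N (tension)
  F[4-6] = +485.8886 N (tension)
  F[5-6] = -2415.9139 N (compression)
  Rx@0 = -4577.4800 N
  Ry@0 = +726.9014 N
  Ry@6 = +2366.5486 N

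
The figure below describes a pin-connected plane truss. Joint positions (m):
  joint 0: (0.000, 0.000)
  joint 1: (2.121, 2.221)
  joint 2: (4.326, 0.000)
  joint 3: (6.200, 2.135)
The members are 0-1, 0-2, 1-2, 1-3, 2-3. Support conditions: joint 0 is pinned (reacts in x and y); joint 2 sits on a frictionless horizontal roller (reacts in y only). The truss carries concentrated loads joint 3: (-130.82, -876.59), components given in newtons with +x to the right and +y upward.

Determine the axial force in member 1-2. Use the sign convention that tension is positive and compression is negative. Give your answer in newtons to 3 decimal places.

-462.744

N=4 nodes, M=5 members, R=3 reactions → 2N=8, M+R=8
member 0 (0-1): L=3.0711, (cx,cy)=(0.6906,0.7232)
member 1 (0-2): L=4.3260, (cx,cy)=(1.0000,0.0000)
member 2 (1-2): L=3.1297, (cx,cy)=(0.7045,-0.7097)
member 3 (1-3): L=4.0799, (cx,cy)=(0.9998,-0.0211)
member 4 (2-3): L=2.8408, (cx,cy)=(0.6597,0.7516)
solve A·x = −loads:
  F[0-1] = +435.8002 N (tension)
  F[0-2] = -431.8003 N (compression)
  F[1-2] = -462.7443 N (compression)
  F[1-3] = +627.1443 N (tension)
  F[2-3] = -1148.7851 N (compression)
  Rx@0 = +130.8200 N
  Ry@0 = -315.1708 N
  Ry@2 = +1191.7608 N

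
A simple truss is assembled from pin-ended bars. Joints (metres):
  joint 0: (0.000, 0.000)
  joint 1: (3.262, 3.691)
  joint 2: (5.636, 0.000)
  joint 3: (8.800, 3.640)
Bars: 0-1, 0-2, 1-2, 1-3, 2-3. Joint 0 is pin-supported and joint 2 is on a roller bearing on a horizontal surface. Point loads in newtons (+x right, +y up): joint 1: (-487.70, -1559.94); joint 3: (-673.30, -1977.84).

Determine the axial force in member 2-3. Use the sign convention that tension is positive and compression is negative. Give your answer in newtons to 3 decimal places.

-2607.931

N=4 nodes, M=5 members, R=3 reactions → 2N=8, M+R=8
member 0 (0-1): L=4.9259, (cx,cy)=(0.6622,0.7493)
member 1 (0-2): L=5.6360, (cx,cy)=(1.0000,0.0000)
member 2 (1-2): L=4.3885, (cx,cy)=(0.5410,-0.8411)
member 3 (1-3): L=5.5382, (cx,cy)=(1.0000,-0.0092)
member 4 (2-3): L=4.8229, (cx,cy)=(0.6560,0.7547)
solve A·x = −loads:
  F[0-1] = -401.6763 N (compression)
  F[0-2] = -895.0023 N (compression)
  F[1-2] = -1508.2470 N (compression)
  F[1-3] = +1037.6376 N (tension)
  F[2-3] = -2607.9305 N (compression)
  Rx@0 = +1161.0000 N
  Ry@0 = +300.9802 N
  Ry@2 = +3236.7998 N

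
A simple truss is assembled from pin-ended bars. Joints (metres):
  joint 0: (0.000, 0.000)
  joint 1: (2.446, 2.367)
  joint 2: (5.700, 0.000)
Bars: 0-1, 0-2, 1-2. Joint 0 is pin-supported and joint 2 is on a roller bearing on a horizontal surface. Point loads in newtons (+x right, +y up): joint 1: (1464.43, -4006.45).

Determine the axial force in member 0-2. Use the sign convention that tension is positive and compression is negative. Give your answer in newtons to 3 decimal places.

3199.537

N=3 nodes, M=3 members, R=3 reactions → 2N=6, M+R=6
member 0 (0-1): L=3.4038, (cx,cy)=(0.7186,0.6954)
member 1 (0-2): L=5.7000, (cx,cy)=(1.0000,0.0000)
member 2 (1-2): L=4.0238, (cx,cy)=(0.8087,-0.5882)
solve A·x = −loads:
  F[0-1] = -2414.5108 N (compression)
  F[0-2] = +3199.5369 N (tension)
  F[1-2] = -3956.4817 N (compression)
  Rx@0 = -1464.4300 N
  Ry@0 = +1679.0671 N
  Ry@2 = +2327.3829 N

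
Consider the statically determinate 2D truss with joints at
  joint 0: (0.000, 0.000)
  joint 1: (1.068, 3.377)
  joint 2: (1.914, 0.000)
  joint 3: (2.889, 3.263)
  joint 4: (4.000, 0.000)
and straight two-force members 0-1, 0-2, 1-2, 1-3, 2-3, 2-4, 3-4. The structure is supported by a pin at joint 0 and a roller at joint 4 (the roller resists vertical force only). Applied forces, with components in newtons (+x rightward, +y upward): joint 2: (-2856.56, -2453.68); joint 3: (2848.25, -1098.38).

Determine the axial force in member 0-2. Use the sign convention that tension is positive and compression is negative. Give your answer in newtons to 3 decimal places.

-241.958

N=5 nodes, M=7 members, R=3 reactions → 2N=10, M+R=10
member 0 (0-1): L=3.5419, (cx,cy)=(0.3015,0.9535)
member 1 (0-2): L=1.9140, (cx,cy)=(1.0000,0.0000)
member 2 (1-2): L=3.4814, (cx,cy)=(0.2430,-0.9700)
member 3 (1-3): L=1.8246, (cx,cy)=(0.9980,-0.0625)
member 4 (2-3): L=3.4056, (cx,cy)=(0.2863,0.9581)
member 5 (2-4): L=2.0860, (cx,cy)=(1.0000,0.0000)
member 6 (3-4): L=3.4470, (cx,cy)=(0.3223,-0.9466)
solve A·x = −loads:
  F[0-1] = +774.8568 N (tension)
  F[0-2] = -241.9578 N (compression)
  F[1-2] = -789.0753 N (compression)
  F[1-3] = +426.2327 N (tension)
  F[2-3] = +3359.7377 N (tension)
  F[2-4] = +1460.9670 N (tension)
  F[3-4] = -4532.7502 N (compression)
  Rx@0 = +8.3100 N
  Ry@0 = -738.7908 N
  Ry@4 = +4290.8508 N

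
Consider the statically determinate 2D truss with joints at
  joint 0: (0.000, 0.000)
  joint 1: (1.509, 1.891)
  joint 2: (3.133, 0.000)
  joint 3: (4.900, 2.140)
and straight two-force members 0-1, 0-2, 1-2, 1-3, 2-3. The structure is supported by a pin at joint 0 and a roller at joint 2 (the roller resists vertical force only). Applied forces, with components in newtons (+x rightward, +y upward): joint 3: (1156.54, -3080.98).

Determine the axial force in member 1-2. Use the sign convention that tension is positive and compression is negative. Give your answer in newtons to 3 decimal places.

-2950.532

N=4 nodes, M=5 members, R=3 reactions → 2N=8, M+R=8
member 0 (0-1): L=2.4193, (cx,cy)=(0.6237,0.7816)
member 1 (0-2): L=3.1330, (cx,cy)=(1.0000,0.0000)
member 2 (1-2): L=2.4926, (cx,cy)=(0.6515,-0.7586)
member 3 (1-3): L=3.4001, (cx,cy)=(0.9973,0.0732)
member 4 (2-3): L=2.7752, (cx,cy)=(0.6367,0.7711)
solve A·x = −loads:
  F[0-1] = +3233.7844 N (tension)
  F[0-2] = -860.4904 N (compression)
  F[1-2] = -2950.5320 N (compression)
  F[1-3] = +3949.9609 N (tension)
  F[2-3] = -4370.6537 N (compression)
  Rx@0 = -1156.5400 N
  Ry@0 = -2527.6372 N
  Ry@2 = +5608.6172 N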